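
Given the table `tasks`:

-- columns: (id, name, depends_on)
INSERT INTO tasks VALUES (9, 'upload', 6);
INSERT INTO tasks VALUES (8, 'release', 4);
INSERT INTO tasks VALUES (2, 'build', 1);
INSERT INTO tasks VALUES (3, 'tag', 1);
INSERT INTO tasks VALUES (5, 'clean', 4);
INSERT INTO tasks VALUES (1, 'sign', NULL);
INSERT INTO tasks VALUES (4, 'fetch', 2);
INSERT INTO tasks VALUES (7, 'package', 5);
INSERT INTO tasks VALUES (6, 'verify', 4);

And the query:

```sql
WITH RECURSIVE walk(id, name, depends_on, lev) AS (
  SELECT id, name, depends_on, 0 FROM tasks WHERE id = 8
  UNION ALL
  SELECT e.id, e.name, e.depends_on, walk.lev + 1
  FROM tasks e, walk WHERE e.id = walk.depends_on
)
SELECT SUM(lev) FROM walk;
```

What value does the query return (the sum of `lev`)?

Base: id=8 (release), depends_on=4, lev 0.
Iteration 1: join on id=4 -> fetch (id 4, depends_on=2, lev 1).
Iteration 2: join on id=2 -> build (id 2, depends_on=1, lev 2).
Iteration 3: join on id=1 -> sign (id 1, depends_on=NULL, lev 3).
Iteration 4: depends_on is NULL; no match; recursion stops.
SUM(lev) = 0 + 1 + 2 + 3 = 6.

6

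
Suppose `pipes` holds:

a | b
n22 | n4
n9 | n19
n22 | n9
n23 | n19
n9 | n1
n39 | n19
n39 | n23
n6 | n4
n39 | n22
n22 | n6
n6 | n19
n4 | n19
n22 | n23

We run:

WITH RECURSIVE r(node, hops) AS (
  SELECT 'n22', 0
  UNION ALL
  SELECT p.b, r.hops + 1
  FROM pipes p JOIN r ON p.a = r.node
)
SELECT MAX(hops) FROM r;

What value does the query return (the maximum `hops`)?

Base: (n22, hops=0).
Iteration 1: edges from {n22} -> (n23, hops=1), (n4, hops=1), (n6, hops=1), (n9, hops=1).
Iteration 2: edges from {n23,n4,n6,n9} -> (n1, hops=2), (n19, hops=2) x4, (n4, hops=2). [UNION ALL keeps all 6 new rows, including repeats]
Iteration 3: edges from {n1,n19,n4} -> (n19, hops=3).
Iteration 4: no outgoing edges from {n19}; recursion stops.
hops values: 0, 1, 1, 1, 1, 2, 2, 2, 2, 2, 2, 3; the maximum is 3.

3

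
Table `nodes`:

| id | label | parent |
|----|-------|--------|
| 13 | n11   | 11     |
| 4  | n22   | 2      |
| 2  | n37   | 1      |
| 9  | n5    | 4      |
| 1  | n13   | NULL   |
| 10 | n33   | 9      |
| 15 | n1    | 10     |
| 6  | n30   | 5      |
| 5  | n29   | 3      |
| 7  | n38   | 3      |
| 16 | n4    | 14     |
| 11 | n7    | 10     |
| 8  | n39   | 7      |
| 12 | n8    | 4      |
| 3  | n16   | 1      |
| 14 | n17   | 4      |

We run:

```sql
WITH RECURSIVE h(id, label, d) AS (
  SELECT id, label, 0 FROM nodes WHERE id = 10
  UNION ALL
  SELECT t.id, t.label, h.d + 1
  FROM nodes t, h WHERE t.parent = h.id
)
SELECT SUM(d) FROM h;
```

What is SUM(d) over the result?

4

Base: id=10 (n33) at d 0.
Iteration 1: rows with parent in {10} -> n7 (id 11, d 1), n1 (id 15, d 1).
Iteration 2: rows with parent in {11,15} -> n11 (id 13, d 2).
Iteration 3: no rows with parent in {13}; recursion stops.
SUM(d) = 0 + 1 + 1 + 2 = 4.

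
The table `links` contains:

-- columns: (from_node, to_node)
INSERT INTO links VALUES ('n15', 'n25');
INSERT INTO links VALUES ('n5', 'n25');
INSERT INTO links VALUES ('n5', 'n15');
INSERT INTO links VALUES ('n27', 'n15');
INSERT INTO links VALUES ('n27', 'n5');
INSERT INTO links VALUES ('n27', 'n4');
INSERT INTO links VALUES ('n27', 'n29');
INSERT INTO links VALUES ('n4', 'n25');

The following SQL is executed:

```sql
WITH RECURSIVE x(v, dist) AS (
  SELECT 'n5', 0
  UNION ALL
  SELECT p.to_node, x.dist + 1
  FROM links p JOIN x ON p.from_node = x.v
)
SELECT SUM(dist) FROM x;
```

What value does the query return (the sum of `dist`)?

Base: (n5, dist=0).
Iteration 1: edges from {n5} -> (n15, dist=1), (n25, dist=1).
Iteration 2: edges from {n15,n25} -> (n25, dist=2).
Iteration 3: no outgoing edges from {n25}; recursion stops.
SUM(dist) = 0 + 1 + 1 + 2 = 4.

4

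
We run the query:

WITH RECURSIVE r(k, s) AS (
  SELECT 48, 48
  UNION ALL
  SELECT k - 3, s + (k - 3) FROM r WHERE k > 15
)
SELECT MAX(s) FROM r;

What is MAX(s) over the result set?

Base: k=48, s=48.
Iteration 1: 48 > 15 holds -> k = 48 - 3 = 45, s = 48 + 45 = 93.
Iteration 2: 45 > 15 holds -> k = 45 - 3 = 42, s = 93 + 42 = 135.
Iteration 3: 42 > 15 holds -> k = 42 - 3 = 39, s = 135 + 39 = 174.
Iteration 4: 39 > 15 holds -> k = 39 - 3 = 36, s = 174 + 36 = 210.
Iteration 5: 36 > 15 holds -> k = 36 - 3 = 33, s = 210 + 33 = 243.
Iteration 6: 33 > 15 holds -> k = 33 - 3 = 30, s = 243 + 30 = 273.
Iteration 7: 30 > 15 holds -> k = 30 - 3 = 27, s = 273 + 27 = 300.
Iteration 8: 27 > 15 holds -> k = 27 - 3 = 24, s = 300 + 24 = 324.
Iteration 9: 24 > 15 holds -> k = 24 - 3 = 21, s = 324 + 21 = 345.
Iteration 10: 21 > 15 holds -> k = 21 - 3 = 18, s = 345 + 18 = 363.
Iteration 11: 18 > 15 holds -> k = 18 - 3 = 15, s = 363 + 15 = 378.
Iteration 12: 15 > 15 fails; recursion stops.
s values: 48, 93, 135, 174, 210, 243, 273, 300, 324, 345, 363, 378; the maximum is 378.

378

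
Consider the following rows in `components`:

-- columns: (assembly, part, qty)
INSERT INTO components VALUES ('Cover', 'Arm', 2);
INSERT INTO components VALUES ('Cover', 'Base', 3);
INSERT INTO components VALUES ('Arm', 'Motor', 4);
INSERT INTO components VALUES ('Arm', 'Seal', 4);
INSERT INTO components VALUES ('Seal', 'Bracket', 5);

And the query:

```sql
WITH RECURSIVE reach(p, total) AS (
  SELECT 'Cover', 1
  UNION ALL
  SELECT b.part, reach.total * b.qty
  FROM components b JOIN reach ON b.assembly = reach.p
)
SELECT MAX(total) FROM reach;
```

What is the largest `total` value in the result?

40

Base: (Cover, total=1).
Iteration 1: components of {Cover} -> Arm = 1*2 = 2, Base = 1*3 = 3.
Iteration 2: components of {Arm,Base} -> Motor = 2*4 = 8, Seal = 2*4 = 8.
Iteration 3: components of {Motor,Seal} -> Bracket = 8*5 = 40.
Iteration 4: no further components; recursion stops.
total values: 1, 2, 3, 8, 8, 40; the maximum is 40.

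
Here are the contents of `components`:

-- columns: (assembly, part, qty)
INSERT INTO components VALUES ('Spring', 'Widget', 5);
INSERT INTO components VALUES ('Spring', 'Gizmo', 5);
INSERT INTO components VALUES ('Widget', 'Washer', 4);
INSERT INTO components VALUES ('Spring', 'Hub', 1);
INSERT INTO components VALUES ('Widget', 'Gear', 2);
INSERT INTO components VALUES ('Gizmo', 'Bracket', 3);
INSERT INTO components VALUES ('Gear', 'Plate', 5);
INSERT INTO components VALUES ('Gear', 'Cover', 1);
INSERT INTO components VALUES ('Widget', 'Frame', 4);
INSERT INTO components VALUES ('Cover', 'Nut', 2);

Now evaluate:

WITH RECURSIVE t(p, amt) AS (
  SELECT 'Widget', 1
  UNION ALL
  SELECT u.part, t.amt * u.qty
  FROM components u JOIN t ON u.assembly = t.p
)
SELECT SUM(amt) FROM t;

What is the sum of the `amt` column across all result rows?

27

Base: (Widget, amt=1).
Iteration 1: components of {Widget} -> Frame = 1*4 = 4, Gear = 1*2 = 2, Washer = 1*4 = 4.
Iteration 2: components of {Frame,Gear,Washer} -> Cover = 2*1 = 2, Plate = 2*5 = 10.
Iteration 3: components of {Cover,Plate} -> Nut = 2*2 = 4.
Iteration 4: no further components; recursion stops.
SUM(amt) = 1 + 4 + 2 + 4 + 10 + 2 + 4 = 27.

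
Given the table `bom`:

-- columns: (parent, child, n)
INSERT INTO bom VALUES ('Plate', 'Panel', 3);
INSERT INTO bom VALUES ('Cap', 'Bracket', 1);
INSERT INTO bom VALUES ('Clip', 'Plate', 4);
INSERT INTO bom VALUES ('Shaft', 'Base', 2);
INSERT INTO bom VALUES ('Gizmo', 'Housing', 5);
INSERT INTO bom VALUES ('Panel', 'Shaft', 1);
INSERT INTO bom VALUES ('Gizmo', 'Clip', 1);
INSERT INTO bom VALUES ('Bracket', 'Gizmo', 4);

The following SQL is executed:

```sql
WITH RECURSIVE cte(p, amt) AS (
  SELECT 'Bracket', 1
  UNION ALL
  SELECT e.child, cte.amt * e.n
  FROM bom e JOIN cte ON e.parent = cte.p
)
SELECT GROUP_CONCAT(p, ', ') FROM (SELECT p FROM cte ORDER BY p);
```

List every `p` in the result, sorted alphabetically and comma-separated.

Base: (Bracket, amt=1).
Iteration 1: components of {Bracket} -> Gizmo = 1*4 = 4.
Iteration 2: components of {Gizmo} -> Clip = 4*1 = 4, Housing = 4*5 = 20.
Iteration 3: components of {Clip,Housing} -> Plate = 4*4 = 16.
Iteration 4: components of {Plate} -> Panel = 16*3 = 48.
Iteration 5: components of {Panel} -> Shaft = 48*1 = 48.
Iteration 6: components of {Shaft} -> Base = 48*2 = 96.
Iteration 7: no further components; recursion stops.

Base, Bracket, Clip, Gizmo, Housing, Panel, Plate, Shaft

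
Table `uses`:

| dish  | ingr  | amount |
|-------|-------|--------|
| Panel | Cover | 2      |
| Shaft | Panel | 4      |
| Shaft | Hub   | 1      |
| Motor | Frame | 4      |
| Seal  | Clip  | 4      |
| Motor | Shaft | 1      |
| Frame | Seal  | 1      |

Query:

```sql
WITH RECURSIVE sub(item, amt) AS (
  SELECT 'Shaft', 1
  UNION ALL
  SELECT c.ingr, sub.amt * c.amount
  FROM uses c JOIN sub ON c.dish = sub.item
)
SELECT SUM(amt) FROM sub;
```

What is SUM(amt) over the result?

14

Base: (Shaft, amt=1).
Iteration 1: components of {Shaft} -> Hub = 1*1 = 1, Panel = 1*4 = 4.
Iteration 2: components of {Hub,Panel} -> Cover = 4*2 = 8.
Iteration 3: no further components; recursion stops.
SUM(amt) = 1 + 4 + 1 + 8 = 14.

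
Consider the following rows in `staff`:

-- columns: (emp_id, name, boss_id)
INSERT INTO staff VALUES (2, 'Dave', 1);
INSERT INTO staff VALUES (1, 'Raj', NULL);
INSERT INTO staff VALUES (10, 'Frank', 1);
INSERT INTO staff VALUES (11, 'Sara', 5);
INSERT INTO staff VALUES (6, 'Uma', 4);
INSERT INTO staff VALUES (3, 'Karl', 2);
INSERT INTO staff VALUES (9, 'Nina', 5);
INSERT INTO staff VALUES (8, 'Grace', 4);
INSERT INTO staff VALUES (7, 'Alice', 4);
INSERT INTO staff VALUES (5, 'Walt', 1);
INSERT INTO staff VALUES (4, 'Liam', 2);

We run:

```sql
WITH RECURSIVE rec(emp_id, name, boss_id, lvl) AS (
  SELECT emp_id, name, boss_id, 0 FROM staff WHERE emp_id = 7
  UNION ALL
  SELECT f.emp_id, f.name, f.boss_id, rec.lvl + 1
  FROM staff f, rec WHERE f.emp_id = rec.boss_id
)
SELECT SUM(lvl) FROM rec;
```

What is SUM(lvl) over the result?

Base: emp_id=7 (Alice), boss_id=4, lvl 0.
Iteration 1: join on emp_id=4 -> Liam (id 4, boss_id=2, lvl 1).
Iteration 2: join on emp_id=2 -> Dave (id 2, boss_id=1, lvl 2).
Iteration 3: join on emp_id=1 -> Raj (id 1, boss_id=NULL, lvl 3).
Iteration 4: boss_id is NULL; no match; recursion stops.
SUM(lvl) = 0 + 1 + 2 + 3 = 6.

6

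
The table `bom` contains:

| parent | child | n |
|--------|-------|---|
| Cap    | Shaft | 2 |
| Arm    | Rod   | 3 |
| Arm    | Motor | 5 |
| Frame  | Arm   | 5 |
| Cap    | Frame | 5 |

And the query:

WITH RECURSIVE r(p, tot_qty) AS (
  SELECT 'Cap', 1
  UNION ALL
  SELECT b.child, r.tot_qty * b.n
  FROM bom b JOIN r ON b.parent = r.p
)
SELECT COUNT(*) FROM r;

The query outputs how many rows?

Base: (Cap, tot_qty=1).
Iteration 1: components of {Cap} -> Frame = 1*5 = 5, Shaft = 1*2 = 2.
Iteration 2: components of {Frame,Shaft} -> Arm = 5*5 = 25.
Iteration 3: components of {Arm} -> Motor = 25*5 = 125, Rod = 25*3 = 75.
Iteration 4: no further components; recursion stops.
Total rows emitted: 6.

6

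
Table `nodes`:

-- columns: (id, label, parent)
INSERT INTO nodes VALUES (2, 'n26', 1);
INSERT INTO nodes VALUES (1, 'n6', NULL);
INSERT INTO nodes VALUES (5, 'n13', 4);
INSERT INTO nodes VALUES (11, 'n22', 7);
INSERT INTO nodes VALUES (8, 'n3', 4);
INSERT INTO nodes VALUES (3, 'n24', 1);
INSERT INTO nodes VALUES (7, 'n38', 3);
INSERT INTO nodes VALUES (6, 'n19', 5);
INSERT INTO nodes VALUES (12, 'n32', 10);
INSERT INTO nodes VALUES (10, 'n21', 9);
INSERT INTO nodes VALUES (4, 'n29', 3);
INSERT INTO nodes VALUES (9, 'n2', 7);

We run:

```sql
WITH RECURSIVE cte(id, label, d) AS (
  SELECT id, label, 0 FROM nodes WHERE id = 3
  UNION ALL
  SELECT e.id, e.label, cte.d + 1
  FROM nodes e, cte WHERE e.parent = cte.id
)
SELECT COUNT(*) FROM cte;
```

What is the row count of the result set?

10

Base: id=3 (n24) at d 0.
Iteration 1: rows with parent in {3} -> n29 (id 4, d 1), n38 (id 7, d 1).
Iteration 2: rows with parent in {4,7} -> n13 (id 5, d 2), n3 (id 8, d 2), n2 (id 9, d 2), n22 (id 11, d 2).
Iteration 3: rows with parent in {5,8,9,11} -> n19 (id 6, d 3), n21 (id 10, d 3).
Iteration 4: rows with parent in {6,10} -> n32 (id 12, d 4).
Iteration 5: no rows with parent in {12}; recursion stops.
Total rows emitted: 10.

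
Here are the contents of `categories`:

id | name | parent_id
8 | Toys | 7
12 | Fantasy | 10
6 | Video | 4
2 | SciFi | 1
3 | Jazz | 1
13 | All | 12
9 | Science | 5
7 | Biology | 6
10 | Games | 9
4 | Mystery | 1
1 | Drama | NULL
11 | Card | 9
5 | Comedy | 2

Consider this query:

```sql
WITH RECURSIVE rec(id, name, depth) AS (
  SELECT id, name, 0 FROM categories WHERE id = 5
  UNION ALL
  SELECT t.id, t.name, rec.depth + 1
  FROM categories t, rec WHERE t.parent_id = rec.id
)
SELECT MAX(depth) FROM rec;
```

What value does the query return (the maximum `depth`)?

Base: id=5 (Comedy) at depth 0.
Iteration 1: rows with parent_id in {5} -> Science (id 9, depth 1).
Iteration 2: rows with parent_id in {9} -> Games (id 10, depth 2), Card (id 11, depth 2).
Iteration 3: rows with parent_id in {10,11} -> Fantasy (id 12, depth 3).
Iteration 4: rows with parent_id in {12} -> All (id 13, depth 4).
Iteration 5: no rows with parent_id in {13}; recursion stops.
depth values: 0, 1, 2, 2, 3, 4; the maximum is 4.

4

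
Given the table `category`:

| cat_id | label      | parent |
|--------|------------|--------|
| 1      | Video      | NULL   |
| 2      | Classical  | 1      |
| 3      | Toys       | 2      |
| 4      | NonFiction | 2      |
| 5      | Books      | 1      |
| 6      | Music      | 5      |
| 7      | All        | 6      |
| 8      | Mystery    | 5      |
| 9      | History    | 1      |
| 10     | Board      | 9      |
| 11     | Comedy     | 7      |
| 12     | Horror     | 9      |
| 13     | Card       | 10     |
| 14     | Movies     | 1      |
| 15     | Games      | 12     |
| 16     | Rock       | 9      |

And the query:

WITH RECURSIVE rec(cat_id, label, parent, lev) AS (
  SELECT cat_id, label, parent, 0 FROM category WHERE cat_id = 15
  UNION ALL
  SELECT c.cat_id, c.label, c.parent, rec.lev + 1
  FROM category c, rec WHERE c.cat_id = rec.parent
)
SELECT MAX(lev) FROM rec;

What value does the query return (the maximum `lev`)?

3

Base: cat_id=15 (Games), parent=12, lev 0.
Iteration 1: join on cat_id=12 -> Horror (id 12, parent=9, lev 1).
Iteration 2: join on cat_id=9 -> History (id 9, parent=1, lev 2).
Iteration 3: join on cat_id=1 -> Video (id 1, parent=NULL, lev 3).
Iteration 4: parent is NULL; no match; recursion stops.
lev values: 0, 1, 2, 3; the maximum is 3.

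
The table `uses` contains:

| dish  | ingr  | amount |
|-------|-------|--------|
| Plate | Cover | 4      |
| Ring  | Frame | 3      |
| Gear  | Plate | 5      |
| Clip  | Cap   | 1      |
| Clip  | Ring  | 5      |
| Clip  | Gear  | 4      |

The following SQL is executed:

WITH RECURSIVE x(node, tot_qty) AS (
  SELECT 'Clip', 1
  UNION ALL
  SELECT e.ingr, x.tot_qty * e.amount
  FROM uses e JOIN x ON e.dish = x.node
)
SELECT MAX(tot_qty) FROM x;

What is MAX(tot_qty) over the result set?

80

Base: (Clip, tot_qty=1).
Iteration 1: components of {Clip} -> Cap = 1*1 = 1, Gear = 1*4 = 4, Ring = 1*5 = 5.
Iteration 2: components of {Cap,Gear,Ring} -> Frame = 5*3 = 15, Plate = 4*5 = 20.
Iteration 3: components of {Frame,Plate} -> Cover = 20*4 = 80.
Iteration 4: no further components; recursion stops.
tot_qty values: 1, 5, 4, 1, 15, 20, 80; the maximum is 80.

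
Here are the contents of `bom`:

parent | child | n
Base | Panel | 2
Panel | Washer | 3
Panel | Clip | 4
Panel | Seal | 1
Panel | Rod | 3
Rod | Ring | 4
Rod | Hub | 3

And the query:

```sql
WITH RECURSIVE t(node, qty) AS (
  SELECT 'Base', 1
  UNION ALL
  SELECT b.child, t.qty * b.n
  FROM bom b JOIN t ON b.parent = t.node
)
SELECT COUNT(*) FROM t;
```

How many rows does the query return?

Base: (Base, qty=1).
Iteration 1: components of {Base} -> Panel = 1*2 = 2.
Iteration 2: components of {Panel} -> Clip = 2*4 = 8, Rod = 2*3 = 6, Seal = 2*1 = 2, Washer = 2*3 = 6.
Iteration 3: components of {Clip,Rod,Seal,Washer} -> Hub = 6*3 = 18, Ring = 6*4 = 24.
Iteration 4: no further components; recursion stops.
Total rows emitted: 8.

8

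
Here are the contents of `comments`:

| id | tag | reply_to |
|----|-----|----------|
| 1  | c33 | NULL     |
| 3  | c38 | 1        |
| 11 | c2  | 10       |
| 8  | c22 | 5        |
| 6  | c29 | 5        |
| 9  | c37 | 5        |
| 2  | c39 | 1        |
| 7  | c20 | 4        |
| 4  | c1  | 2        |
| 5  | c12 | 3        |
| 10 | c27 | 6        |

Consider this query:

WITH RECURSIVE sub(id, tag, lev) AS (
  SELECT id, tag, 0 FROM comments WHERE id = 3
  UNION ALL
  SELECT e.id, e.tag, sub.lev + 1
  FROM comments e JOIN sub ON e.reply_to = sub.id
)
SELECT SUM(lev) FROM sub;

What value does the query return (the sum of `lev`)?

Base: id=3 (c38) at lev 0.
Iteration 1: rows with reply_to in {3} -> c12 (id 5, lev 1).
Iteration 2: rows with reply_to in {5} -> c29 (id 6, lev 2), c22 (id 8, lev 2), c37 (id 9, lev 2).
Iteration 3: rows with reply_to in {6,8,9} -> c27 (id 10, lev 3).
Iteration 4: rows with reply_to in {10} -> c2 (id 11, lev 4).
Iteration 5: no rows with reply_to in {11}; recursion stops.
SUM(lev) = 0 + 1 + 2 + 2 + 2 + 3 + 4 = 14.

14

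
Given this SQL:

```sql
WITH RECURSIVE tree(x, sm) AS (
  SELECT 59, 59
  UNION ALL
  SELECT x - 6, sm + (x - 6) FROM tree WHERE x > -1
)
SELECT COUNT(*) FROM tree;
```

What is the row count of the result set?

Base: x=59, sm=59.
Iteration 1: 59 > -1 holds -> x = 59 - 6 = 53, sm = 59 + 53 = 112.
Iteration 2: 53 > -1 holds -> x = 53 - 6 = 47, sm = 112 + 47 = 159.
Iteration 3: 47 > -1 holds -> x = 47 - 6 = 41, sm = 159 + 41 = 200.
Iteration 4: 41 > -1 holds -> x = 41 - 6 = 35, sm = 200 + 35 = 235.
Iteration 5: 35 > -1 holds -> x = 35 - 6 = 29, sm = 235 + 29 = 264.
Iteration 6: 29 > -1 holds -> x = 29 - 6 = 23, sm = 264 + 23 = 287.
Iteration 7: 23 > -1 holds -> x = 23 - 6 = 17, sm = 287 + 17 = 304.
Iteration 8: 17 > -1 holds -> x = 17 - 6 = 11, sm = 304 + 11 = 315.
Iteration 9: 11 > -1 holds -> x = 11 - 6 = 5, sm = 315 + 5 = 320.
Iteration 10: 5 > -1 holds -> x = 5 - 6 = -1, sm = 320 + -1 = 319.
Iteration 11: -1 > -1 fails; recursion stops.
Total rows emitted: 11.

11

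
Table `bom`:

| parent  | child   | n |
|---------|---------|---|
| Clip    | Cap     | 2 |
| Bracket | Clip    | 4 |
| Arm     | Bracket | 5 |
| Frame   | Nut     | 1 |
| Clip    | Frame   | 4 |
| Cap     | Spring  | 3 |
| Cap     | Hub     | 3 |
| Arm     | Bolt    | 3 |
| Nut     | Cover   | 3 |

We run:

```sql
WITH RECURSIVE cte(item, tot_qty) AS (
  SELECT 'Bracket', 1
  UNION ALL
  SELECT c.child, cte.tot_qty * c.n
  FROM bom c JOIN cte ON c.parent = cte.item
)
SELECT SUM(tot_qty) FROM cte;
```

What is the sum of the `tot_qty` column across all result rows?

141

Base: (Bracket, tot_qty=1).
Iteration 1: components of {Bracket} -> Clip = 1*4 = 4.
Iteration 2: components of {Clip} -> Cap = 4*2 = 8, Frame = 4*4 = 16.
Iteration 3: components of {Cap,Frame} -> Hub = 8*3 = 24, Nut = 16*1 = 16, Spring = 8*3 = 24.
Iteration 4: components of {Hub,Nut,Spring} -> Cover = 16*3 = 48.
Iteration 5: no further components; recursion stops.
SUM(tot_qty) = 1 + 4 + 16 + 8 + 16 + 24 + 24 + 48 = 141.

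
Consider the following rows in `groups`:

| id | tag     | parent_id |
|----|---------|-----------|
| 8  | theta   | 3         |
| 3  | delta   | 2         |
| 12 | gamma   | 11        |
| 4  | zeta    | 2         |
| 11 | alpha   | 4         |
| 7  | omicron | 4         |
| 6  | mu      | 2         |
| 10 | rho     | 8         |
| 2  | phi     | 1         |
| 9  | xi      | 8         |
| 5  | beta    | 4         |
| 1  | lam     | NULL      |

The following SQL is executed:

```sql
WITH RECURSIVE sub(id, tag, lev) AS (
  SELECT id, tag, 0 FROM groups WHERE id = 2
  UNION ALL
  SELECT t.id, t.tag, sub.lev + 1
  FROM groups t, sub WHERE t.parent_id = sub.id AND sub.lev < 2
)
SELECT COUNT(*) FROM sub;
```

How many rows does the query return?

8

Base: id=2 (phi) at lev 0.
Iteration 1: rows with parent_id in {2} -> delta (id 3, lev 1), zeta (id 4, lev 1), mu (id 6, lev 1).
Iteration 2: rows with parent_id in {3,4,6} -> beta (id 5, lev 2), omicron (id 7, lev 2), theta (id 8, lev 2), alpha (id 11, lev 2).
Iteration 3: lev < 2 fails for all current rows; recursion stops.
Total rows emitted: 8.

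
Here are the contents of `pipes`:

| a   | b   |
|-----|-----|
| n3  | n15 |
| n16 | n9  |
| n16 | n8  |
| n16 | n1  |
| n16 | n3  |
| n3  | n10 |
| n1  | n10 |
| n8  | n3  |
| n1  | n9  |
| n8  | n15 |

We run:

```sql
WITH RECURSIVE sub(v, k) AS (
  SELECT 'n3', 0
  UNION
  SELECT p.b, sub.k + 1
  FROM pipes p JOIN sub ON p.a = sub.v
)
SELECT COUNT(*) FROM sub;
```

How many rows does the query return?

3

Base: (n3, k=0).
Iteration 1: edges from {n3} -> (n10, k=1), (n15, k=1).
Iteration 2: no outgoing edges from {n10,n15}; recursion stops.
Total rows emitted: 3.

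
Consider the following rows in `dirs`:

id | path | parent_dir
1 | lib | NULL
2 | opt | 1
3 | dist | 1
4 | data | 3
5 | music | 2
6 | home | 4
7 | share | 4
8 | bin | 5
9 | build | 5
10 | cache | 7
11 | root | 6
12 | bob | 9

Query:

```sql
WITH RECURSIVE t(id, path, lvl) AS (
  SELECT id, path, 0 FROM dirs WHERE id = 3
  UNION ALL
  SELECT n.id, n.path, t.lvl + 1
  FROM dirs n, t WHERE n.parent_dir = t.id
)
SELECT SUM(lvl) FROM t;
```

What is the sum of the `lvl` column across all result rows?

11

Base: id=3 (dist) at lvl 0.
Iteration 1: rows with parent_dir in {3} -> data (id 4, lvl 1).
Iteration 2: rows with parent_dir in {4} -> home (id 6, lvl 2), share (id 7, lvl 2).
Iteration 3: rows with parent_dir in {6,7} -> cache (id 10, lvl 3), root (id 11, lvl 3).
Iteration 4: no rows with parent_dir in {10,11}; recursion stops.
SUM(lvl) = 0 + 1 + 2 + 2 + 3 + 3 = 11.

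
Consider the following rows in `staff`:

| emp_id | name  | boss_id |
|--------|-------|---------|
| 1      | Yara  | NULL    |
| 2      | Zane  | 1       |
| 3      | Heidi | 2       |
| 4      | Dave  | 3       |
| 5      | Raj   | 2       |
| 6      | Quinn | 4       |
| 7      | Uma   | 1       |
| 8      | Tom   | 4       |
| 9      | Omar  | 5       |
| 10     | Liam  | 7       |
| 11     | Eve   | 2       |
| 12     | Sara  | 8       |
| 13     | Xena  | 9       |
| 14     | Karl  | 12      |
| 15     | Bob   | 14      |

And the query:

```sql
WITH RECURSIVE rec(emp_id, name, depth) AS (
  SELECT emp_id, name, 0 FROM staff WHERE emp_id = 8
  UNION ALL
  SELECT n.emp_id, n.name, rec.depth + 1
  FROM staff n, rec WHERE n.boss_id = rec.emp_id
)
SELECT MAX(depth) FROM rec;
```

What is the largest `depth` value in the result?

3

Base: emp_id=8 (Tom) at depth 0.
Iteration 1: rows with boss_id in {8} -> Sara (id 12, depth 1).
Iteration 2: rows with boss_id in {12} -> Karl (id 14, depth 2).
Iteration 3: rows with boss_id in {14} -> Bob (id 15, depth 3).
Iteration 4: no rows with boss_id in {15}; recursion stops.
depth values: 0, 1, 2, 3; the maximum is 3.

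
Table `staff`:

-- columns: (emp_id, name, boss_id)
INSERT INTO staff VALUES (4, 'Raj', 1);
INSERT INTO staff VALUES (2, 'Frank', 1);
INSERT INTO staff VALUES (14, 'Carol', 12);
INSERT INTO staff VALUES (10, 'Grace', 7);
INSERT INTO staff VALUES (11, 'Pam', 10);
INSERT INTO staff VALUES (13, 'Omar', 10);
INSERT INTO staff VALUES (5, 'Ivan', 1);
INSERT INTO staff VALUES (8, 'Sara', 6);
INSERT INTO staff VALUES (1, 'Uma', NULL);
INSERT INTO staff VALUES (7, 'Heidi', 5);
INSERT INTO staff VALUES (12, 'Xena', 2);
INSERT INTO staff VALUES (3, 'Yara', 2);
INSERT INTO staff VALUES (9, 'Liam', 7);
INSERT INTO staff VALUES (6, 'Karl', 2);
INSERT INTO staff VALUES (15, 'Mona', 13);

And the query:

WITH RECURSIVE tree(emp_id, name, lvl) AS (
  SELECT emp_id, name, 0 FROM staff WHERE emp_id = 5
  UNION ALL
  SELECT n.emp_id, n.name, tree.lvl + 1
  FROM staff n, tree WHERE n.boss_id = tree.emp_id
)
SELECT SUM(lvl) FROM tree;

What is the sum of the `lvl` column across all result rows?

15

Base: emp_id=5 (Ivan) at lvl 0.
Iteration 1: rows with boss_id in {5} -> Heidi (id 7, lvl 1).
Iteration 2: rows with boss_id in {7} -> Liam (id 9, lvl 2), Grace (id 10, lvl 2).
Iteration 3: rows with boss_id in {9,10} -> Pam (id 11, lvl 3), Omar (id 13, lvl 3).
Iteration 4: rows with boss_id in {11,13} -> Mona (id 15, lvl 4).
Iteration 5: no rows with boss_id in {15}; recursion stops.
SUM(lvl) = 0 + 1 + 2 + 2 + 3 + 3 + 4 = 15.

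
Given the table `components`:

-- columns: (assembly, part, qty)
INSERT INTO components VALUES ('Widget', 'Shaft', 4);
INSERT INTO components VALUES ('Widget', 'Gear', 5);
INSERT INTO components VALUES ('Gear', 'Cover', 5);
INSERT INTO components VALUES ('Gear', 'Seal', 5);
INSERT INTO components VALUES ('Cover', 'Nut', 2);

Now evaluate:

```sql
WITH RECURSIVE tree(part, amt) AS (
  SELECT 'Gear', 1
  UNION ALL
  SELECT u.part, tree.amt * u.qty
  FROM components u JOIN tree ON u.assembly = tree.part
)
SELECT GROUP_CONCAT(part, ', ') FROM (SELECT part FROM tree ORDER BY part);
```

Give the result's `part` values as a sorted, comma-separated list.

Cover, Gear, Nut, Seal

Base: (Gear, amt=1).
Iteration 1: components of {Gear} -> Cover = 1*5 = 5, Seal = 1*5 = 5.
Iteration 2: components of {Cover,Seal} -> Nut = 5*2 = 10.
Iteration 3: no further components; recursion stops.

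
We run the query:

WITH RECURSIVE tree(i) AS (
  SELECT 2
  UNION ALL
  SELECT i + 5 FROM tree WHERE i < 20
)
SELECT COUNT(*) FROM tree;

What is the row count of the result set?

5

Base: i=2.
Iteration 1: 2 < 20 holds -> i = 2 + 5 = 7.
Iteration 2: 7 < 20 holds -> i = 7 + 5 = 12.
Iteration 3: 12 < 20 holds -> i = 12 + 5 = 17.
Iteration 4: 17 < 20 holds -> i = 17 + 5 = 22.
Iteration 5: 22 < 20 fails; recursion stops.
Total rows emitted: 5.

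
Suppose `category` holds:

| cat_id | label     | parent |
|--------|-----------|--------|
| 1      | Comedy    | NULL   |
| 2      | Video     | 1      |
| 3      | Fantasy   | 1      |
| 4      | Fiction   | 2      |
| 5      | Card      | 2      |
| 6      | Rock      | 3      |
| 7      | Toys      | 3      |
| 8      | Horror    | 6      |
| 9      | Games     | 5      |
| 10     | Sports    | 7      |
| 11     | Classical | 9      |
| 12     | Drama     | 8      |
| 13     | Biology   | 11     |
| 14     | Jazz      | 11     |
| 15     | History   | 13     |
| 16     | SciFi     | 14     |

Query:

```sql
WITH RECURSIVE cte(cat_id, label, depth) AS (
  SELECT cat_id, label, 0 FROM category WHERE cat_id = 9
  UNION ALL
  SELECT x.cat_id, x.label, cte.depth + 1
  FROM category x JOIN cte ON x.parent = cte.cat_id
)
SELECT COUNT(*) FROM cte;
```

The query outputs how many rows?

6

Base: cat_id=9 (Games) at depth 0.
Iteration 1: rows with parent in {9} -> Classical (id 11, depth 1).
Iteration 2: rows with parent in {11} -> Biology (id 13, depth 2), Jazz (id 14, depth 2).
Iteration 3: rows with parent in {13,14} -> History (id 15, depth 3), SciFi (id 16, depth 3).
Iteration 4: no rows with parent in {15,16}; recursion stops.
Total rows emitted: 6.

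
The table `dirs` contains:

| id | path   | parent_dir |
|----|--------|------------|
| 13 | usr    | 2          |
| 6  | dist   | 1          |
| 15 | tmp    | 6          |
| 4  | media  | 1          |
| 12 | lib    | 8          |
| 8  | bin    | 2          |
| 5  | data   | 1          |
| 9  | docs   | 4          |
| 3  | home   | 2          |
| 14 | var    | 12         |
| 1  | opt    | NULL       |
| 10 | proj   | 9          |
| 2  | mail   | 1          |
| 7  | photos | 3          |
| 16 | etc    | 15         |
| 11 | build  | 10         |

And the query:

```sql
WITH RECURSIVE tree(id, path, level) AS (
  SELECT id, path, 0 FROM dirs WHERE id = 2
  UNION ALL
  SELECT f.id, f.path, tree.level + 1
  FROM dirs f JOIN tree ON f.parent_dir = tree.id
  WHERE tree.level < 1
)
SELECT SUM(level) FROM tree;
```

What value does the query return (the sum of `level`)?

3

Base: id=2 (mail) at level 0.
Iteration 1: rows with parent_dir in {2} -> home (id 3, level 1), bin (id 8, level 1), usr (id 13, level 1).
Iteration 2: level < 1 fails for all current rows; recursion stops.
SUM(level) = 0 + 1 + 1 + 1 = 3.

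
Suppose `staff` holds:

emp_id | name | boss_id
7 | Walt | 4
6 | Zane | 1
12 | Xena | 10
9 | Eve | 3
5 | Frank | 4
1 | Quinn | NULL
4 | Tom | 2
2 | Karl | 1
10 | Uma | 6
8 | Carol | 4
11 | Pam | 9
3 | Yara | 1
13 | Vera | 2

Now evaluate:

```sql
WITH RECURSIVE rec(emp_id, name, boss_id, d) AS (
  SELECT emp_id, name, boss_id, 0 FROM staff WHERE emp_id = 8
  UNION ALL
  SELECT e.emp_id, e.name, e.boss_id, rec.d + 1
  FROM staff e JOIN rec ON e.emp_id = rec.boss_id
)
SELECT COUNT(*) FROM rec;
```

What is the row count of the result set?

4

Base: emp_id=8 (Carol), boss_id=4, d 0.
Iteration 1: join on emp_id=4 -> Tom (id 4, boss_id=2, d 1).
Iteration 2: join on emp_id=2 -> Karl (id 2, boss_id=1, d 2).
Iteration 3: join on emp_id=1 -> Quinn (id 1, boss_id=NULL, d 3).
Iteration 4: boss_id is NULL; no match; recursion stops.
Total rows emitted: 4.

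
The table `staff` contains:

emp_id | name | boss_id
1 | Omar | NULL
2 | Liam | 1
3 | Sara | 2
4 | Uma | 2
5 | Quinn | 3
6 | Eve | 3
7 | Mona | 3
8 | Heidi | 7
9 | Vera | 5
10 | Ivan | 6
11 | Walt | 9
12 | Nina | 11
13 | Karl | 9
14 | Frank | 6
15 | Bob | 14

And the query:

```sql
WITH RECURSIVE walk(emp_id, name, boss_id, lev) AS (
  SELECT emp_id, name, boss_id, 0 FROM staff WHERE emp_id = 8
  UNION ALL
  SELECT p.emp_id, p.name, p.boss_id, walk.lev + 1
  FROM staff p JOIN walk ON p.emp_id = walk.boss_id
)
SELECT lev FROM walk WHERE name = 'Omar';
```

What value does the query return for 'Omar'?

Base: emp_id=8 (Heidi), boss_id=7, lev 0.
Iteration 1: join on emp_id=7 -> Mona (id 7, boss_id=3, lev 1).
Iteration 2: join on emp_id=3 -> Sara (id 3, boss_id=2, lev 2).
Iteration 3: join on emp_id=2 -> Liam (id 2, boss_id=1, lev 3).
Iteration 4: join on emp_id=1 -> Omar (id 1, boss_id=NULL, lev 4).
Iteration 5: boss_id is NULL; no match; recursion stops.

4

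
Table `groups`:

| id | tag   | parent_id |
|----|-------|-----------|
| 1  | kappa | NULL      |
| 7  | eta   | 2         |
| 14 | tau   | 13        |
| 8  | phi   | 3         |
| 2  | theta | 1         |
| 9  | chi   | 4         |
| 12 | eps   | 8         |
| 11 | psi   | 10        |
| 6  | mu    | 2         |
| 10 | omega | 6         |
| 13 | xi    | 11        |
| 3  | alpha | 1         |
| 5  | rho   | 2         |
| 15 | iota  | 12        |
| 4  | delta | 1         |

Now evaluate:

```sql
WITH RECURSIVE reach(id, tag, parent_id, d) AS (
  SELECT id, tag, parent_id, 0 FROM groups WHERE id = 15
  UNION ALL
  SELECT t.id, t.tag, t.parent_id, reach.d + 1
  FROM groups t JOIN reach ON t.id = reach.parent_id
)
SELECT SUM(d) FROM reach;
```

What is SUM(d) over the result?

Base: id=15 (iota), parent_id=12, d 0.
Iteration 1: join on id=12 -> eps (id 12, parent_id=8, d 1).
Iteration 2: join on id=8 -> phi (id 8, parent_id=3, d 2).
Iteration 3: join on id=3 -> alpha (id 3, parent_id=1, d 3).
Iteration 4: join on id=1 -> kappa (id 1, parent_id=NULL, d 4).
Iteration 5: parent_id is NULL; no match; recursion stops.
SUM(d) = 0 + 1 + 2 + 3 + 4 = 10.

10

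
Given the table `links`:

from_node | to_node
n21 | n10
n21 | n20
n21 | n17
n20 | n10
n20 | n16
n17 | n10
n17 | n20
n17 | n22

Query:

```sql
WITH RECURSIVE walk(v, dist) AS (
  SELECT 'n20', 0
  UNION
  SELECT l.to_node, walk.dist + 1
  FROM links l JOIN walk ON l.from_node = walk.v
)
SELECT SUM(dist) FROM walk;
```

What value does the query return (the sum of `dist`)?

Base: (n20, dist=0).
Iteration 1: edges from {n20} -> (n10, dist=1), (n16, dist=1).
Iteration 2: no outgoing edges from {n10,n16}; recursion stops.
SUM(dist) = 0 + 1 + 1 = 2.

2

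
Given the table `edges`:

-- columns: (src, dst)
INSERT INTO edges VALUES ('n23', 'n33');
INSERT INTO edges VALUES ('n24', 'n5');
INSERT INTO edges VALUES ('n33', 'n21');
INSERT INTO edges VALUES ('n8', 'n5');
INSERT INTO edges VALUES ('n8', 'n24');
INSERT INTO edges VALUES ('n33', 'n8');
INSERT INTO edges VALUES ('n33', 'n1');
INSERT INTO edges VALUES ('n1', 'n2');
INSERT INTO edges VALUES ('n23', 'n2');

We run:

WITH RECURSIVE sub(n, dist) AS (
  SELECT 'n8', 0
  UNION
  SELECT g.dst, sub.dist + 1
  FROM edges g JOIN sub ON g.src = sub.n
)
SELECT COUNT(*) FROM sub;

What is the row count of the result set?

Base: (n8, dist=0).
Iteration 1: edges from {n8} -> (n24, dist=1), (n5, dist=1).
Iteration 2: edges from {n24,n5} -> (n5, dist=2).
Iteration 3: no outgoing edges from {n5}; recursion stops.
Total rows emitted: 4.

4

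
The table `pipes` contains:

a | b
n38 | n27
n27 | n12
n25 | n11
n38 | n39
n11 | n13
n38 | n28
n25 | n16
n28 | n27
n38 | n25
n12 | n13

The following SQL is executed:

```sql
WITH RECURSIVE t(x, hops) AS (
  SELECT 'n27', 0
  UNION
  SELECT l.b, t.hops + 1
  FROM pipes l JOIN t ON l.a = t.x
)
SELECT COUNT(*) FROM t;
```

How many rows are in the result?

Base: (n27, hops=0).
Iteration 1: edges from {n27} -> (n12, hops=1).
Iteration 2: edges from {n12} -> (n13, hops=2).
Iteration 3: no outgoing edges from {n13}; recursion stops.
Total rows emitted: 3.

3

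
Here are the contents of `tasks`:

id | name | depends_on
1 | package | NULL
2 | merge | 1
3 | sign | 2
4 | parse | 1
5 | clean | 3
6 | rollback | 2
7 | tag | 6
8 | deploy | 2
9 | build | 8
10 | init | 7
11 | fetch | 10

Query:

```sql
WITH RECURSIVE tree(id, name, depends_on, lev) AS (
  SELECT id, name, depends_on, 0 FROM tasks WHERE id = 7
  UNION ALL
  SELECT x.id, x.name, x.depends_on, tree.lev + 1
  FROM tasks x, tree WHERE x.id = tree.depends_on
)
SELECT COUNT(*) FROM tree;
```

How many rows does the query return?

4

Base: id=7 (tag), depends_on=6, lev 0.
Iteration 1: join on id=6 -> rollback (id 6, depends_on=2, lev 1).
Iteration 2: join on id=2 -> merge (id 2, depends_on=1, lev 2).
Iteration 3: join on id=1 -> package (id 1, depends_on=NULL, lev 3).
Iteration 4: depends_on is NULL; no match; recursion stops.
Total rows emitted: 4.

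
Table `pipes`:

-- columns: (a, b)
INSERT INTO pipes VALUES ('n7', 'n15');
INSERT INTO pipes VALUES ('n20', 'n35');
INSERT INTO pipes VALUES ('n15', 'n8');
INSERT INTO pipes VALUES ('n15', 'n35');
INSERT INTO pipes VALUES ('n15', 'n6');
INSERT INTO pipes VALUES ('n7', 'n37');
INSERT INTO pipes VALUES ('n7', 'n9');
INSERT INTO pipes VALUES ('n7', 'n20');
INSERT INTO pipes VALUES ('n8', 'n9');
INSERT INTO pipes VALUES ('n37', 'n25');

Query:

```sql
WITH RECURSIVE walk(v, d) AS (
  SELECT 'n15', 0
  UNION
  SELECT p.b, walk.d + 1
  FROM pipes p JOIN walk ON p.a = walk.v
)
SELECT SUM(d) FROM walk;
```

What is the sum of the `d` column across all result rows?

5

Base: (n15, d=0).
Iteration 1: edges from {n15} -> (n35, d=1), (n6, d=1), (n8, d=1).
Iteration 2: edges from {n35,n6,n8} -> (n9, d=2).
Iteration 3: no outgoing edges from {n9}; recursion stops.
SUM(d) = 0 + 1 + 1 + 1 + 2 = 5.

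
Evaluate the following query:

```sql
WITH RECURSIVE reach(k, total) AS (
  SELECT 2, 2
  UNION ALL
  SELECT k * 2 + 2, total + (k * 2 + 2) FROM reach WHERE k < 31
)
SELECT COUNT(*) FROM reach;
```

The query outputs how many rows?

Base: k=2, total=2.
Iteration 1: 2 < 31 holds -> k = 2 * 2 + 2 = 6, total = 2 + 6 = 8.
Iteration 2: 6 < 31 holds -> k = 6 * 2 + 2 = 14, total = 8 + 14 = 22.
Iteration 3: 14 < 31 holds -> k = 14 * 2 + 2 = 30, total = 22 + 30 = 52.
Iteration 4: 30 < 31 holds -> k = 30 * 2 + 2 = 62, total = 52 + 62 = 114.
Iteration 5: 62 < 31 fails; recursion stops.
Total rows emitted: 5.

5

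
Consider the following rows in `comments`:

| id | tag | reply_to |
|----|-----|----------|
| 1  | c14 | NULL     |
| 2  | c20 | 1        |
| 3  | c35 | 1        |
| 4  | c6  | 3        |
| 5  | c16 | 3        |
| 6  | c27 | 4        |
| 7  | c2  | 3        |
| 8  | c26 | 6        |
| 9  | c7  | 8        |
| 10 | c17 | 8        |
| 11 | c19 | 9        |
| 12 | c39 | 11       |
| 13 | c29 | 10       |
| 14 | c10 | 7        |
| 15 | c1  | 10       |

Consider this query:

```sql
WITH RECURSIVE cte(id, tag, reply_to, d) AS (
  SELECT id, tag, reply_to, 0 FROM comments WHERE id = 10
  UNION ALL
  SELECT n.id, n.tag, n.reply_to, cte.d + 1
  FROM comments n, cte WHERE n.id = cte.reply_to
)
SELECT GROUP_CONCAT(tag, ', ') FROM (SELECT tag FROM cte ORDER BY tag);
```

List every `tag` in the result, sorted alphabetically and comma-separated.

Base: id=10 (c17), reply_to=8, d 0.
Iteration 1: join on id=8 -> c26 (id 8, reply_to=6, d 1).
Iteration 2: join on id=6 -> c27 (id 6, reply_to=4, d 2).
Iteration 3: join on id=4 -> c6 (id 4, reply_to=3, d 3).
Iteration 4: join on id=3 -> c35 (id 3, reply_to=1, d 4).
Iteration 5: join on id=1 -> c14 (id 1, reply_to=NULL, d 5).
Iteration 6: reply_to is NULL; no match; recursion stops.

c14, c17, c26, c27, c35, c6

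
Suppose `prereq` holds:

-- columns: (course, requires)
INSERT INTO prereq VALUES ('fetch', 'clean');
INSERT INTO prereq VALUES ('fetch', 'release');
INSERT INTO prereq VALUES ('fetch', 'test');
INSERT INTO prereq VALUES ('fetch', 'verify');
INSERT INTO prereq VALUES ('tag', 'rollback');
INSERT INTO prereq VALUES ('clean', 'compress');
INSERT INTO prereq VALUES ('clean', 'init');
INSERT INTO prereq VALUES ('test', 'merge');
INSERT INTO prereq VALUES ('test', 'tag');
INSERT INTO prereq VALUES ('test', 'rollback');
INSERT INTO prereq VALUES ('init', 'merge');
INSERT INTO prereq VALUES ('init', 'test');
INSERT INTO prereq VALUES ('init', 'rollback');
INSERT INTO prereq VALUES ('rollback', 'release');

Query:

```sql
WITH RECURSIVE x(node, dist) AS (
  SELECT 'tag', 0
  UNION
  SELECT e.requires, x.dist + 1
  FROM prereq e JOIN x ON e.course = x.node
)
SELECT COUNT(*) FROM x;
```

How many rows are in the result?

Base: (tag, dist=0).
Iteration 1: edges from {tag} -> (rollback, dist=1).
Iteration 2: edges from {rollback} -> (release, dist=2).
Iteration 3: no outgoing edges from {release}; recursion stops.
Total rows emitted: 3.

3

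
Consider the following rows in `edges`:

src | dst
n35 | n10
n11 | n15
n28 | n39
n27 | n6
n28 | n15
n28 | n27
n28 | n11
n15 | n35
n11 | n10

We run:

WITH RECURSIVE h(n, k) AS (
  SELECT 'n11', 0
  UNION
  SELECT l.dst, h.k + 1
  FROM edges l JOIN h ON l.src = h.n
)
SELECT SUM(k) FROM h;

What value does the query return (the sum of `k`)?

Base: (n11, k=0).
Iteration 1: edges from {n11} -> (n10, k=1), (n15, k=1).
Iteration 2: edges from {n10,n15} -> (n35, k=2).
Iteration 3: edges from {n35} -> (n10, k=3).
Iteration 4: no outgoing edges from {n10}; recursion stops.
SUM(k) = 0 + 1 + 1 + 2 + 3 = 7.

7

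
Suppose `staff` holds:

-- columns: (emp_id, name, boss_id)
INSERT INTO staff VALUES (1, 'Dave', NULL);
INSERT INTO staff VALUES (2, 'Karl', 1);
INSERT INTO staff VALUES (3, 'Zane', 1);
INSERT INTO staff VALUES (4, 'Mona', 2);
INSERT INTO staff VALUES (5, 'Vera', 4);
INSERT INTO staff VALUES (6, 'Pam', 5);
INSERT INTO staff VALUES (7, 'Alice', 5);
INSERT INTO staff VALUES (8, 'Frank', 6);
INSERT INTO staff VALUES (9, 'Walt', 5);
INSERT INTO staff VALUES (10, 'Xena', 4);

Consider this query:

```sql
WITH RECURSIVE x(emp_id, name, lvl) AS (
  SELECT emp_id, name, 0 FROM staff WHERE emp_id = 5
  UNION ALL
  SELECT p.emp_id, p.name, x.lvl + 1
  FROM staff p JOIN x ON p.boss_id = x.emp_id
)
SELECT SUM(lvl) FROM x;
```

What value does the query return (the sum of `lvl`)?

Base: emp_id=5 (Vera) at lvl 0.
Iteration 1: rows with boss_id in {5} -> Pam (id 6, lvl 1), Alice (id 7, lvl 1), Walt (id 9, lvl 1).
Iteration 2: rows with boss_id in {6,7,9} -> Frank (id 8, lvl 2).
Iteration 3: no rows with boss_id in {8}; recursion stops.
SUM(lvl) = 0 + 1 + 1 + 1 + 2 = 5.

5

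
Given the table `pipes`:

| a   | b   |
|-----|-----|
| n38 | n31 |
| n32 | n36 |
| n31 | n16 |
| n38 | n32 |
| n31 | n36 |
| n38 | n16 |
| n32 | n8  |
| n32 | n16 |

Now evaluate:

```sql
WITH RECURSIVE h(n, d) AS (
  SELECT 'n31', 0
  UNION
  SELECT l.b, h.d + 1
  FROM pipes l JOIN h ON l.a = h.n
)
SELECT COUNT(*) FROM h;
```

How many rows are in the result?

Base: (n31, d=0).
Iteration 1: edges from {n31} -> (n16, d=1), (n36, d=1).
Iteration 2: no outgoing edges from {n16,n36}; recursion stops.
Total rows emitted: 3.

3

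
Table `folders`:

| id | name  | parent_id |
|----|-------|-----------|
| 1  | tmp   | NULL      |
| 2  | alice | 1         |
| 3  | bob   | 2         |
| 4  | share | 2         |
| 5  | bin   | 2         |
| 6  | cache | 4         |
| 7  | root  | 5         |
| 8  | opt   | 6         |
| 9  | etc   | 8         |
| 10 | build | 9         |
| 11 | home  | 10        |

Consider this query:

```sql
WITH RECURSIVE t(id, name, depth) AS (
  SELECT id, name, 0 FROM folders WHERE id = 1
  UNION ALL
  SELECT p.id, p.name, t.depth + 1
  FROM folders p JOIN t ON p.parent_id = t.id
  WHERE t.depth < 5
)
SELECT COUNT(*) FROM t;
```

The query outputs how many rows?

9

Base: id=1 (tmp) at depth 0.
Iteration 1: rows with parent_id in {1} -> alice (id 2, depth 1).
Iteration 2: rows with parent_id in {2} -> bob (id 3, depth 2), share (id 4, depth 2), bin (id 5, depth 2).
Iteration 3: rows with parent_id in {3,4,5} -> cache (id 6, depth 3), root (id 7, depth 3).
Iteration 4: rows with parent_id in {6,7} -> opt (id 8, depth 4).
Iteration 5: rows with parent_id in {8} -> etc (id 9, depth 5).
Iteration 6: depth < 5 fails for all current rows; recursion stops.
Total rows emitted: 9.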